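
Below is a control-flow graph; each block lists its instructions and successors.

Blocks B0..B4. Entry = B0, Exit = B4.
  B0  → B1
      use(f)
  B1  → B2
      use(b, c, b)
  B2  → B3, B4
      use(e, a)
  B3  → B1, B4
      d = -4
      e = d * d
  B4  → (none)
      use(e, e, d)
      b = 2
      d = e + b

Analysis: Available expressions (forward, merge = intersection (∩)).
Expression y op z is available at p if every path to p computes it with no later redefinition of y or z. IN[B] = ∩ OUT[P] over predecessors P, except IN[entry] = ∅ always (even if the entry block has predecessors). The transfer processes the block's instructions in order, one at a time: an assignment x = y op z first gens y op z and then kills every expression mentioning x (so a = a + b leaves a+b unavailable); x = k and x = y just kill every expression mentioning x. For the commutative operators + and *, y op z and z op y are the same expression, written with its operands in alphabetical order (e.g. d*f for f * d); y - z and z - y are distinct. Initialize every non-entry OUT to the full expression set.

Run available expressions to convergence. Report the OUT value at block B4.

Converged values:
  B0:  IN={}  OUT={}
  B1:  IN={}  OUT={}
  B2:  IN={}  OUT={}
  B3:  IN={}  OUT={d*d}
  B4:  IN={}  OUT={b+e}

Merge at B4: IN[B4] = OUT[B2] ∩ OUT[B3] = {}
Applying B4's transfer function to that IN value gives OUT[B4] (row B4 above).

Answer: {b+e}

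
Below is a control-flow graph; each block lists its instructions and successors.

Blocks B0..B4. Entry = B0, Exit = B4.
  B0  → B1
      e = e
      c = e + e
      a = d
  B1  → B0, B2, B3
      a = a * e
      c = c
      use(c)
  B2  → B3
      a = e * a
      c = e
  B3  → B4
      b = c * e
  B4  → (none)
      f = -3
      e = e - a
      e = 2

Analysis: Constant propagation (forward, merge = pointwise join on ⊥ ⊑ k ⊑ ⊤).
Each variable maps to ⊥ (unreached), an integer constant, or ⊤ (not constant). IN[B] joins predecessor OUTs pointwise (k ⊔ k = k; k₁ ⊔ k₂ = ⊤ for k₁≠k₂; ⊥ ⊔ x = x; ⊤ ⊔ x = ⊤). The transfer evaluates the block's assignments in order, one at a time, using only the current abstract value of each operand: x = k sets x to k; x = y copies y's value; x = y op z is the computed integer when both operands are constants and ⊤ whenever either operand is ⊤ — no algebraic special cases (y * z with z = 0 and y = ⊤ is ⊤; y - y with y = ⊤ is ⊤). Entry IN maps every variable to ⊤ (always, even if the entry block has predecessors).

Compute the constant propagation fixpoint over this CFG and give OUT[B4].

Answer: {a: ⊤, b: ⊤, c: ⊤, d: ⊤, e: 2, f: -3}

Derivation:
Per-block solution:
  B0:   IN=(all ⊤)   OUT=(all ⊤)
  B1:   IN=(all ⊤)   OUT=(all ⊤)
  B2:   IN=(all ⊤)   OUT=(all ⊤)
  B3:   IN=(all ⊤)   OUT=(all ⊤)
  B4:   IN=(all ⊤)   OUT={e:2, f:-3; rest ⊤}

Merge at B4: IN[B4] = OUT[B3] = {a: ⊤, b: ⊤, c: ⊤, d: ⊤, e: ⊤, f: ⊤}
Applying B4's transfer function to that IN value gives OUT[B4] (row B4 above).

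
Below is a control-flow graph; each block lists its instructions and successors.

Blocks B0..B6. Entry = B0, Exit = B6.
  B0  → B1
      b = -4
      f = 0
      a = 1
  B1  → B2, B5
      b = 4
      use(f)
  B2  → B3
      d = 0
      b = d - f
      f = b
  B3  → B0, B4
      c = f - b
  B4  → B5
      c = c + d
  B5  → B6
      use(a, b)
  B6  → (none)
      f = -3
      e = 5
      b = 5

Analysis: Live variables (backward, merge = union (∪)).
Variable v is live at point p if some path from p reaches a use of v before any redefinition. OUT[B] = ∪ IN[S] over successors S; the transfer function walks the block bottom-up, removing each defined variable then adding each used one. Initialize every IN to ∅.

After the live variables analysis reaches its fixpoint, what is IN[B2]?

Per-block solution:
  B0: | IN={} | OUT={a, f}
  B1: | IN={a, f} | OUT={a, b, f}
  B2: | IN={a, f} | OUT={a, b, d, f}
  B3: | IN={a, b, d, f} | OUT={a, b, c, d}
  B4: | IN={a, b, c, d} | OUT={a, b}
  B5: | IN={a, b} | OUT={}
  B6: | IN={} | OUT={}

Merge at B2: OUT[B2] = IN[B3] = {a, b, d, f}
Applying B2's transfer function to that OUT value gives IN[B2] (row B2 above).

Answer: {a, f}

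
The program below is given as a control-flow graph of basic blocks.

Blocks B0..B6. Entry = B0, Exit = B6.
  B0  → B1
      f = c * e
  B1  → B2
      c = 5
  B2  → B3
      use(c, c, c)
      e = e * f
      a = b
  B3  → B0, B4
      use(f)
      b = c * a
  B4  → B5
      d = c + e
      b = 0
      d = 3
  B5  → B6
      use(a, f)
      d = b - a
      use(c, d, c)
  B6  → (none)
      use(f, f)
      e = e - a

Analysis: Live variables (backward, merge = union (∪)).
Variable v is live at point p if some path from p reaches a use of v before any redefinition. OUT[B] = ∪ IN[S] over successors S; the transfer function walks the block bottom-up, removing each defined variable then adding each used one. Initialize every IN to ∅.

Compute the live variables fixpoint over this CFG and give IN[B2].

Answer: {b, c, e, f}

Derivation:
Converged values:
  B0: | IN={b, c, e} | OUT={b, e, f}
  B1: | IN={b, e, f} | OUT={b, c, e, f}
  B2: | IN={b, c, e, f} | OUT={a, c, e, f}
  B3: | IN={a, c, e, f} | OUT={a, b, c, e, f}
  B4: | IN={a, c, e, f} | OUT={a, b, c, e, f}
  B5: | IN={a, b, c, e, f} | OUT={a, e, f}
  B6: | IN={a, e, f} | OUT={}

Merge at B2: OUT[B2] = IN[B3] = {a, c, e, f}
Applying B2's transfer function to that OUT value gives IN[B2] (row B2 above).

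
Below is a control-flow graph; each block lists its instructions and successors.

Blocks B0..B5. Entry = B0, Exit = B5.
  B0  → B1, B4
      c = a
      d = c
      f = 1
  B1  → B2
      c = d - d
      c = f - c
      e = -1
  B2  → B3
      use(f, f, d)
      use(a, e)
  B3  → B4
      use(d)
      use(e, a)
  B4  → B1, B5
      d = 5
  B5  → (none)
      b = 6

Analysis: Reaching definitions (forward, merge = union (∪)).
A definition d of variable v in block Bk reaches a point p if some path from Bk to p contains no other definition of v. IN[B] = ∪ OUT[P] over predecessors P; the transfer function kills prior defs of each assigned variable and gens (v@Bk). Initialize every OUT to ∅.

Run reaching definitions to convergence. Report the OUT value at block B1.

Answer: {c@B1, d@B0, d@B4, e@B1, f@B0}

Trace:
Converged values:
  B0: | IN={} | OUT={c@B0, d@B0, f@B0}
  B1: | IN={c@B0, c@B1, d@B0, d@B4, e@B1, f@B0} | OUT={c@B1, d@B0, d@B4, e@B1, f@B0}
  B2: | IN={c@B1, d@B0, d@B4, e@B1, f@B0} | OUT={c@B1, d@B0, d@B4, e@B1, f@B0}
  B3: | IN={c@B1, d@B0, d@B4, e@B1, f@B0} | OUT={c@B1, d@B0, d@B4, e@B1, f@B0}
  B4: | IN={c@B0, c@B1, d@B0, d@B4, e@B1, f@B0} | OUT={c@B0, c@B1, d@B4, e@B1, f@B0}
  B5: | IN={c@B0, c@B1, d@B4, e@B1, f@B0} | OUT={b@B5, c@B0, c@B1, d@B4, e@B1, f@B0}

Merge at B1: IN[B1] = OUT[B0] ⊔ OUT[B4] = {c@B0, c@B1, d@B0, d@B4, e@B1, f@B0}
Applying B1's transfer function to that IN value gives OUT[B1] (row B1 above).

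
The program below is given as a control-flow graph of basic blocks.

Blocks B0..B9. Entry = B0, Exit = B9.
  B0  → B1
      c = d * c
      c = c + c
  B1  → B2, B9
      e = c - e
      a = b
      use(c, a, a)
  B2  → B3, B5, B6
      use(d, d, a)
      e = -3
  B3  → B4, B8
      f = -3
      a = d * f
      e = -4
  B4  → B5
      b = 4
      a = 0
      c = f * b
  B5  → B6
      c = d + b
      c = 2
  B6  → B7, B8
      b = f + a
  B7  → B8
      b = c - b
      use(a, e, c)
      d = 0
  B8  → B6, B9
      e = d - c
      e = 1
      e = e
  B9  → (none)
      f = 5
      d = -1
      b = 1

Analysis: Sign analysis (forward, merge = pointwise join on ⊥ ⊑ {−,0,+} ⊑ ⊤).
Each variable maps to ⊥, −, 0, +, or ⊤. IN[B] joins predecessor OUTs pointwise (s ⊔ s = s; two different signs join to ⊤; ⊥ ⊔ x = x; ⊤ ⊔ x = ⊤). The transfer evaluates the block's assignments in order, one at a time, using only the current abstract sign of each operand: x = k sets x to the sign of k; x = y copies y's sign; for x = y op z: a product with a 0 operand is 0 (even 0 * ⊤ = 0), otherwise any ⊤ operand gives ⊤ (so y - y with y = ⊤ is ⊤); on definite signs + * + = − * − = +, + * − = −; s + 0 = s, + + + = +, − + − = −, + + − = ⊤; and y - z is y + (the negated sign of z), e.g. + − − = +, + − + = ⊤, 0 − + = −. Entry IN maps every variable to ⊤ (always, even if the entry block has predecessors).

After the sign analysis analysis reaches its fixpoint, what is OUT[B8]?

Fixpoint table:
  B0: | IN=(all ⊤) | OUT=(all ⊤)
  B1: | IN=(all ⊤) | OUT=(all ⊤)
  B2: | IN=(all ⊤) | OUT={e:-; rest ⊤}
  B3: | IN={e:-; rest ⊤} | OUT={e:-, f:-; rest ⊤}
  B4: | IN={e:-, f:-; rest ⊤} | OUT={a:0, b:+, c:-, e:-, f:-; rest ⊤}
  B5: | IN={e:-; rest ⊤} | OUT={c:+, e:-; rest ⊤}
  B6: | IN=(all ⊤) | OUT=(all ⊤)
  B7: | IN=(all ⊤) | OUT={d:0; rest ⊤}
  B8: | IN=(all ⊤) | OUT={e:+; rest ⊤}
  B9: | IN=(all ⊤) | OUT={b:+, d:-, f:+; rest ⊤}

Merge at B8: IN[B8] = OUT[B3] ⊔ OUT[B6] ⊔ OUT[B7] = {a: ⊤, b: ⊤, c: ⊤, d: ⊤, e: ⊤, f: ⊤}
Applying B8's transfer function to that IN value gives OUT[B8] (row B8 above).

Answer: {a: ⊤, b: ⊤, c: ⊤, d: ⊤, e: +, f: ⊤}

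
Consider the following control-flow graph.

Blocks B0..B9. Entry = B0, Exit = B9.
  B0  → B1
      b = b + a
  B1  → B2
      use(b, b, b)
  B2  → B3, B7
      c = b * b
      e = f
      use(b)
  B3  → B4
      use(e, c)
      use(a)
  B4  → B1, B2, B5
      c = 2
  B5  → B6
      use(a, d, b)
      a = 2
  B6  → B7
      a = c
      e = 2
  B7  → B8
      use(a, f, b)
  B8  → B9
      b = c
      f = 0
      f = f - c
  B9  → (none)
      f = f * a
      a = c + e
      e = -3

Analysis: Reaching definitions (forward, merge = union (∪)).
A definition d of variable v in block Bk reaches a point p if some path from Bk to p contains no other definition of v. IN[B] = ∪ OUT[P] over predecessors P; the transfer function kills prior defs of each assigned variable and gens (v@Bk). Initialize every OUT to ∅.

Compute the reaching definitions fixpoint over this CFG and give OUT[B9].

Answer: {a@B9, b@B8, c@B2, c@B4, e@B9, f@B9}

Derivation:
Per-block solution:
  B0:   IN={}   OUT={b@B0}
  B1:   IN={b@B0, c@B4, e@B2}   OUT={b@B0, c@B4, e@B2}
  B2:   IN={b@B0, c@B4, e@B2}   OUT={b@B0, c@B2, e@B2}
  B3:   IN={b@B0, c@B2, e@B2}   OUT={b@B0, c@B2, e@B2}
  B4:   IN={b@B0, c@B2, e@B2}   OUT={b@B0, c@B4, e@B2}
  B5:   IN={b@B0, c@B4, e@B2}   OUT={a@B5, b@B0, c@B4, e@B2}
  B6:   IN={a@B5, b@B0, c@B4, e@B2}   OUT={a@B6, b@B0, c@B4, e@B6}
  B7:   IN={a@B6, b@B0, c@B2, c@B4, e@B2, e@B6}   OUT={a@B6, b@B0, c@B2, c@B4, e@B2, e@B6}
  B8:   IN={a@B6, b@B0, c@B2, c@B4, e@B2, e@B6}   OUT={a@B6, b@B8, c@B2, c@B4, e@B2, e@B6, f@B8}
  B9:   IN={a@B6, b@B8, c@B2, c@B4, e@B2, e@B6, f@B8}   OUT={a@B9, b@B8, c@B2, c@B4, e@B9, f@B9}

Merge at B9: IN[B9] = OUT[B8] = {a@B6, b@B8, c@B2, c@B4, e@B2, e@B6, f@B8}
Applying B9's transfer function to that IN value gives OUT[B9] (row B9 above).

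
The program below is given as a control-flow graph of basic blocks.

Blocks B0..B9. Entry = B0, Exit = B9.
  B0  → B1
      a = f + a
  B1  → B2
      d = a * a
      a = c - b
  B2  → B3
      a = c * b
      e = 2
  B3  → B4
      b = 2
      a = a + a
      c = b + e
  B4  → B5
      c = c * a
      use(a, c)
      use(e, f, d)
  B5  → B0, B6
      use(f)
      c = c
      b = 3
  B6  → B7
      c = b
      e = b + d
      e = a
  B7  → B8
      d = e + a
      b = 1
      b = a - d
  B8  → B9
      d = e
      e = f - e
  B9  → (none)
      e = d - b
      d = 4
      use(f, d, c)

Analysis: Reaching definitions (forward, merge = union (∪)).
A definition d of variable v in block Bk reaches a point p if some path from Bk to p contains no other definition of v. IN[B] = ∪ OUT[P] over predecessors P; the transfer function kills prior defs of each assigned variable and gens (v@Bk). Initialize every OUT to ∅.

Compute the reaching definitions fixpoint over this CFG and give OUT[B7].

Answer: {a@B3, b@B7, c@B6, d@B7, e@B6}

Derivation:
Converged values:
  B0: | IN={a@B3, b@B5, c@B5, d@B1, e@B2} | OUT={a@B0, b@B5, c@B5, d@B1, e@B2}
  B1: | IN={a@B0, b@B5, c@B5, d@B1, e@B2} | OUT={a@B1, b@B5, c@B5, d@B1, e@B2}
  B2: | IN={a@B1, b@B5, c@B5, d@B1, e@B2} | OUT={a@B2, b@B5, c@B5, d@B1, e@B2}
  B3: | IN={a@B2, b@B5, c@B5, d@B1, e@B2} | OUT={a@B3, b@B3, c@B3, d@B1, e@B2}
  B4: | IN={a@B3, b@B3, c@B3, d@B1, e@B2} | OUT={a@B3, b@B3, c@B4, d@B1, e@B2}
  B5: | IN={a@B3, b@B3, c@B4, d@B1, e@B2} | OUT={a@B3, b@B5, c@B5, d@B1, e@B2}
  B6: | IN={a@B3, b@B5, c@B5, d@B1, e@B2} | OUT={a@B3, b@B5, c@B6, d@B1, e@B6}
  B7: | IN={a@B3, b@B5, c@B6, d@B1, e@B6} | OUT={a@B3, b@B7, c@B6, d@B7, e@B6}
  B8: | IN={a@B3, b@B7, c@B6, d@B7, e@B6} | OUT={a@B3, b@B7, c@B6, d@B8, e@B8}
  B9: | IN={a@B3, b@B7, c@B6, d@B8, e@B8} | OUT={a@B3, b@B7, c@B6, d@B9, e@B9}

Merge at B7: IN[B7] = OUT[B6] = {a@B3, b@B5, c@B6, d@B1, e@B6}
Applying B7's transfer function to that IN value gives OUT[B7] (row B7 above).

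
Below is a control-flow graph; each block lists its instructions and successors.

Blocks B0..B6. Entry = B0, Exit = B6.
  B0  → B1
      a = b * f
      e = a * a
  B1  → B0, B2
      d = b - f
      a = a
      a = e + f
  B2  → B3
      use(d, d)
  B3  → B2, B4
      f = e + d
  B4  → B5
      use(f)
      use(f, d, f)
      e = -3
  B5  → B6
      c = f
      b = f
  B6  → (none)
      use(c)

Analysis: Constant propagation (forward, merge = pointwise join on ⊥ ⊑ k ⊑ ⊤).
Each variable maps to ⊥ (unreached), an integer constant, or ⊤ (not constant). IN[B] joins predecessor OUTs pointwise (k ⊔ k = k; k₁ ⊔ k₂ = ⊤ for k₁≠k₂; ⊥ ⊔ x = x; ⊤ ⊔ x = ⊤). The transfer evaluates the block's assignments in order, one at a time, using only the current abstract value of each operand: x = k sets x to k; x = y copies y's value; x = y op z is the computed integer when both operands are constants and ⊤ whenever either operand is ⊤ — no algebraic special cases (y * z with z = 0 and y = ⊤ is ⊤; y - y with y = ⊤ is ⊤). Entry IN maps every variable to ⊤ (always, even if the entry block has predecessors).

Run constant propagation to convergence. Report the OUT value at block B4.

Answer: {a: ⊤, b: ⊤, c: ⊤, d: ⊤, e: -3, f: ⊤}

Trace:
Fixpoint table:
  B0: | IN=(all ⊤) | OUT=(all ⊤)
  B1: | IN=(all ⊤) | OUT=(all ⊤)
  B2: | IN=(all ⊤) | OUT=(all ⊤)
  B3: | IN=(all ⊤) | OUT=(all ⊤)
  B4: | IN=(all ⊤) | OUT={e:-3; rest ⊤}
  B5: | IN={e:-3; rest ⊤} | OUT={e:-3; rest ⊤}
  B6: | IN={e:-3; rest ⊤} | OUT={e:-3; rest ⊤}

Merge at B4: IN[B4] = OUT[B3] = {a: ⊤, b: ⊤, c: ⊤, d: ⊤, e: ⊤, f: ⊤}
Applying B4's transfer function to that IN value gives OUT[B4] (row B4 above).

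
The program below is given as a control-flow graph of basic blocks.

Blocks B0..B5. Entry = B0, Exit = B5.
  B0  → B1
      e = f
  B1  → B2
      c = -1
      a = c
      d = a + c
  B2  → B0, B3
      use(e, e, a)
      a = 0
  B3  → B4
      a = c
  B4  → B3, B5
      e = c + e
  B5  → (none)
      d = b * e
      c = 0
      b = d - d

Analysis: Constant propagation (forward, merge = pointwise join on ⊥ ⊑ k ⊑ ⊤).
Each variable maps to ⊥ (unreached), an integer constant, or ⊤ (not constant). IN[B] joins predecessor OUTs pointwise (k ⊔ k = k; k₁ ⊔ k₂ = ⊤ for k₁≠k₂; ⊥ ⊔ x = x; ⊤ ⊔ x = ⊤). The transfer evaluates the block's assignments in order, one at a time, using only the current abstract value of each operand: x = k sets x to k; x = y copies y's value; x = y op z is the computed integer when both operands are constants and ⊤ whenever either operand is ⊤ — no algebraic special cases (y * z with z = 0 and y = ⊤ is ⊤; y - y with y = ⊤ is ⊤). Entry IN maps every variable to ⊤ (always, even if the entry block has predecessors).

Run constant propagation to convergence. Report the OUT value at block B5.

Fixpoint table:
  B0: | IN=(all ⊤) | OUT=(all ⊤)
  B1: | IN=(all ⊤) | OUT={a:-1, c:-1, d:-2; rest ⊤}
  B2: | IN={a:-1, c:-1, d:-2; rest ⊤} | OUT={a:0, c:-1, d:-2; rest ⊤}
  B3: | IN={c:-1, d:-2; rest ⊤} | OUT={a:-1, c:-1, d:-2; rest ⊤}
  B4: | IN={a:-1, c:-1, d:-2; rest ⊤} | OUT={a:-1, c:-1, d:-2; rest ⊤}
  B5: | IN={a:-1, c:-1, d:-2; rest ⊤} | OUT={a:-1, c:0; rest ⊤}

Merge at B5: IN[B5] = OUT[B4] = {a: -1, b: ⊤, c: -1, d: -2, e: ⊤, f: ⊤}
Applying B5's transfer function to that IN value gives OUT[B5] (row B5 above).

Answer: {a: -1, b: ⊤, c: 0, d: ⊤, e: ⊤, f: ⊤}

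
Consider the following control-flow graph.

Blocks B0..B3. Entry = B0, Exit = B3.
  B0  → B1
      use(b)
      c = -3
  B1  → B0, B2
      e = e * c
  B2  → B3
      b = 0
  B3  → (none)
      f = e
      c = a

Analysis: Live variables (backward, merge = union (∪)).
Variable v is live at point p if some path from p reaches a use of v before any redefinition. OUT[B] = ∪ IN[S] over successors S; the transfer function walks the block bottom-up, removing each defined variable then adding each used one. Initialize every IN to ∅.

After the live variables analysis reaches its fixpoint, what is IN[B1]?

Per-block solution:
  B0:  IN={a, b, e}  OUT={a, b, c, e}
  B1:  IN={a, b, c, e}  OUT={a, b, e}
  B2:  IN={a, e}  OUT={a, e}
  B3:  IN={a, e}  OUT={}

Merge at B1: OUT[B1] = IN[B0] ⊔ IN[B2] = {a, b, e}
Applying B1's transfer function to that OUT value gives IN[B1] (row B1 above).

Answer: {a, b, c, e}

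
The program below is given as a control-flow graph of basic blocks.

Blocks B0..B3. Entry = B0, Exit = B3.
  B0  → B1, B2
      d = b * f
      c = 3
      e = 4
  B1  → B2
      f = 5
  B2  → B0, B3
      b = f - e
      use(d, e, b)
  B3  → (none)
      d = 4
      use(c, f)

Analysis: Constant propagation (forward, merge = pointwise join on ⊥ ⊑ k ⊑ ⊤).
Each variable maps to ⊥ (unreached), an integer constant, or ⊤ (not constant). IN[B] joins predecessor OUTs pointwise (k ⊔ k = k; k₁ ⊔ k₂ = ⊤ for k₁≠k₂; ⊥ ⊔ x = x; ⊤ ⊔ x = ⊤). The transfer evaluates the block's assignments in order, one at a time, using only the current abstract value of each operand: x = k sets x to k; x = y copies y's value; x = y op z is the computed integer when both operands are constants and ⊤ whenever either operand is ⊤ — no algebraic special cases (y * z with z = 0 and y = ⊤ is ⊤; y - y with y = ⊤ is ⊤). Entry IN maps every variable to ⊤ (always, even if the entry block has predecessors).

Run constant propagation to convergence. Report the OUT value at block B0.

Answer: {a: ⊤, b: ⊤, c: 3, d: ⊤, e: 4, f: ⊤}

Derivation:
Converged values:
  B0:   IN=(all ⊤)   OUT={c:3, e:4; rest ⊤}
  B1:   IN={c:3, e:4; rest ⊤}   OUT={c:3, e:4, f:5; rest ⊤}
  B2:   IN={c:3, e:4; rest ⊤}   OUT={c:3, e:4; rest ⊤}
  B3:   IN={c:3, e:4; rest ⊤}   OUT={c:3, d:4, e:4; rest ⊤}

Merge at B0 (entry node, so the boundary value (all ⊤) is joined with the incoming edge(s)): IN[B0] = (all ⊤) ⊔ OUT[B2] = {a: ⊤, b: ⊤, c: ⊤, d: ⊤, e: ⊤, f: ⊤}
Applying B0's transfer function to that IN value gives OUT[B0] (row B0 above).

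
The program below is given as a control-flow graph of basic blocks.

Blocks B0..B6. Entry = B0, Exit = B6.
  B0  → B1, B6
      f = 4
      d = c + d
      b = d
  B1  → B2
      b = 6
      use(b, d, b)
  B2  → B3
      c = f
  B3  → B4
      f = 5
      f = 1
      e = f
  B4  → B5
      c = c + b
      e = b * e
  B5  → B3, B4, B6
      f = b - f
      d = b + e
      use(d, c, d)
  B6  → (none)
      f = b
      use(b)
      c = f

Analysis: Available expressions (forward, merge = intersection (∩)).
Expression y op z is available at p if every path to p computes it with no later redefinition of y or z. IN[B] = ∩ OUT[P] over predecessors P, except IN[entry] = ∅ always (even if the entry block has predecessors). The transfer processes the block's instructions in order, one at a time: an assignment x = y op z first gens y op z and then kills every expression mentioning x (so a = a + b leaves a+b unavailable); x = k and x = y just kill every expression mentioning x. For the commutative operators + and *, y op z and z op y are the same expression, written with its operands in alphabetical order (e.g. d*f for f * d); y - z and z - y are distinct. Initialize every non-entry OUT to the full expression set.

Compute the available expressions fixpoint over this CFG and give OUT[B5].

Converged values:
  B0: | IN={} | OUT={}
  B1: | IN={} | OUT={}
  B2: | IN={} | OUT={}
  B3: | IN={} | OUT={}
  B4: | IN={} | OUT={}
  B5: | IN={} | OUT={b+e}
  B6: | IN={} | OUT={}

Merge at B5: IN[B5] = OUT[B4] = {}
Applying B5's transfer function to that IN value gives OUT[B5] (row B5 above).

Answer: {b+e}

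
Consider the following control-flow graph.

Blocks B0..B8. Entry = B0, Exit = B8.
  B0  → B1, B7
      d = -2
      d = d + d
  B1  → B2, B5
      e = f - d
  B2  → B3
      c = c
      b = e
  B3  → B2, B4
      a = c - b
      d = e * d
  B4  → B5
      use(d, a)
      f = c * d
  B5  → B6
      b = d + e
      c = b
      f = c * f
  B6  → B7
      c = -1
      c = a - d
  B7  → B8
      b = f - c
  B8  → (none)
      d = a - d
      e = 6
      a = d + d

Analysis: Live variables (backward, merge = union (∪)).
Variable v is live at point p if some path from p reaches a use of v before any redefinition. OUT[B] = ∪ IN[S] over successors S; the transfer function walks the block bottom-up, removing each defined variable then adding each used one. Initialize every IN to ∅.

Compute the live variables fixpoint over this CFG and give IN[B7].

Answer: {a, c, d, f}

Derivation:
Fixpoint table:
  B0:  IN={a, c, f}  OUT={a, c, d, f}
  B1:  IN={a, c, d, f}  OUT={a, c, d, e, f}
  B2:  IN={c, d, e}  OUT={b, c, d, e}
  B3:  IN={b, c, d, e}  OUT={a, c, d, e}
  B4:  IN={a, c, d, e}  OUT={a, d, e, f}
  B5:  IN={a, d, e, f}  OUT={a, d, f}
  B6:  IN={a, d, f}  OUT={a, c, d, f}
  B7:  IN={a, c, d, f}  OUT={a, d}
  B8:  IN={a, d}  OUT={}

Merge at B7: OUT[B7] = IN[B8] = {a, d}
Applying B7's transfer function to that OUT value gives IN[B7] (row B7 above).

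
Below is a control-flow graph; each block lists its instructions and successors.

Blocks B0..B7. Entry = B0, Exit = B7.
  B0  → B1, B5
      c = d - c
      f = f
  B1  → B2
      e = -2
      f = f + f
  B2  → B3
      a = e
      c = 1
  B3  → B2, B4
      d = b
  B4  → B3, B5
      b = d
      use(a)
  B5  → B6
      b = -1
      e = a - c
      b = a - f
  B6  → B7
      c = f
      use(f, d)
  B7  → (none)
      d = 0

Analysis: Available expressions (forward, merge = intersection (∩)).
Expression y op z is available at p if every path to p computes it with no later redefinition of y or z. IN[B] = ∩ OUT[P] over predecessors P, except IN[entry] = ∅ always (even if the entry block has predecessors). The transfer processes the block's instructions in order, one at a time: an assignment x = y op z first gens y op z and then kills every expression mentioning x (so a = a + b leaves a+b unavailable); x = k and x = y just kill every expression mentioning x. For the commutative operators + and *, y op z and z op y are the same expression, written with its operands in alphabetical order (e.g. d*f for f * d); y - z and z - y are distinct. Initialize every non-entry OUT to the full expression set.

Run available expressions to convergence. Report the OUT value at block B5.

Answer: {a-c, a-f}

Trace:
Per-block solution:
  B0:  IN={}  OUT={}
  B1:  IN={}  OUT={}
  B2:  IN={}  OUT={}
  B3:  IN={}  OUT={}
  B4:  IN={}  OUT={}
  B5:  IN={}  OUT={a-c, a-f}
  B6:  IN={a-c, a-f}  OUT={a-f}
  B7:  IN={a-f}  OUT={a-f}

Merge at B5: IN[B5] = OUT[B0] ∩ OUT[B4] = {}
Applying B5's transfer function to that IN value gives OUT[B5] (row B5 above).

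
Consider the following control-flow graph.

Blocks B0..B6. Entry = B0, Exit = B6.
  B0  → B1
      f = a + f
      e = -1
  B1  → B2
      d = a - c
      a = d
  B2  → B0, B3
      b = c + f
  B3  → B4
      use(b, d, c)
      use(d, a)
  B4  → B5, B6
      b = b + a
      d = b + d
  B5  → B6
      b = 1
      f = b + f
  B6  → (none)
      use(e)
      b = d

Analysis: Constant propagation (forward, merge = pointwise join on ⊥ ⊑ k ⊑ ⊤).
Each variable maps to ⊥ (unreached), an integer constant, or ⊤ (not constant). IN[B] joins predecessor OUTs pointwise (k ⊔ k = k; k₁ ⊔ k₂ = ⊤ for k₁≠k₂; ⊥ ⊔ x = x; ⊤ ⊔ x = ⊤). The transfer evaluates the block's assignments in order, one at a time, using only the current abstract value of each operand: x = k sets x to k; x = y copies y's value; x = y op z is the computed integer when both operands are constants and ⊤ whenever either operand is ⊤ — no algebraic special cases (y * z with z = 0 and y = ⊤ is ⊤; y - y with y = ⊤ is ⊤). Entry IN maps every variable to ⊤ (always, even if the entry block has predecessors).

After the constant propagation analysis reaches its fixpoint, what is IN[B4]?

Fixpoint table:
  B0:   IN=(all ⊤)   OUT={e:-1; rest ⊤}
  B1:   IN={e:-1; rest ⊤}   OUT={e:-1; rest ⊤}
  B2:   IN={e:-1; rest ⊤}   OUT={e:-1; rest ⊤}
  B3:   IN={e:-1; rest ⊤}   OUT={e:-1; rest ⊤}
  B4:   IN={e:-1; rest ⊤}   OUT={e:-1; rest ⊤}
  B5:   IN={e:-1; rest ⊤}   OUT={b:1, e:-1; rest ⊤}
  B6:   IN={e:-1; rest ⊤}   OUT={e:-1; rest ⊤}

Merge at B4: IN[B4] = OUT[B3] = {a: ⊤, b: ⊤, c: ⊤, d: ⊤, e: -1, f: ⊤}

Answer: {a: ⊤, b: ⊤, c: ⊤, d: ⊤, e: -1, f: ⊤}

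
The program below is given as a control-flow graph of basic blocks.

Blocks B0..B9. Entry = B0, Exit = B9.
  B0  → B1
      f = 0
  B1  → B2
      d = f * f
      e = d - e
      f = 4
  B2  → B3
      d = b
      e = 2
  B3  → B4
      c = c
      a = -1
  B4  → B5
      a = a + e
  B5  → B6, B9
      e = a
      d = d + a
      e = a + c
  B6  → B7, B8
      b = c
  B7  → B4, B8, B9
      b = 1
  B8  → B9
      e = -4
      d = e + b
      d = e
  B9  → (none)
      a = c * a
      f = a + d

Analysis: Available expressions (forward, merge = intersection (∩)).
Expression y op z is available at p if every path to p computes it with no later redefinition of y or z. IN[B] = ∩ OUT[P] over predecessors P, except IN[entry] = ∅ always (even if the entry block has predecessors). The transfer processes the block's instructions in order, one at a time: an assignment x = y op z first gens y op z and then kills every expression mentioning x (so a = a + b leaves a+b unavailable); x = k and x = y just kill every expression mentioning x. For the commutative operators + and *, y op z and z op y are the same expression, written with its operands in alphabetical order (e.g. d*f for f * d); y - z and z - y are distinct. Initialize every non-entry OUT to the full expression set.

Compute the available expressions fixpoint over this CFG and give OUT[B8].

Fixpoint table:
  B0:   IN={}   OUT={}
  B1:   IN={}   OUT={}
  B2:   IN={}   OUT={}
  B3:   IN={}   OUT={}
  B4:   IN={}   OUT={}
  B5:   IN={}   OUT={a+c}
  B6:   IN={a+c}   OUT={a+c}
  B7:   IN={a+c}   OUT={a+c}
  B8:   IN={a+c}   OUT={a+c, b+e}
  B9:   IN={a+c}   OUT={a+d}

Merge at B8: IN[B8] = OUT[B6] ∩ OUT[B7] = {a+c}
Applying B8's transfer function to that IN value gives OUT[B8] (row B8 above).

Answer: {a+c, b+e}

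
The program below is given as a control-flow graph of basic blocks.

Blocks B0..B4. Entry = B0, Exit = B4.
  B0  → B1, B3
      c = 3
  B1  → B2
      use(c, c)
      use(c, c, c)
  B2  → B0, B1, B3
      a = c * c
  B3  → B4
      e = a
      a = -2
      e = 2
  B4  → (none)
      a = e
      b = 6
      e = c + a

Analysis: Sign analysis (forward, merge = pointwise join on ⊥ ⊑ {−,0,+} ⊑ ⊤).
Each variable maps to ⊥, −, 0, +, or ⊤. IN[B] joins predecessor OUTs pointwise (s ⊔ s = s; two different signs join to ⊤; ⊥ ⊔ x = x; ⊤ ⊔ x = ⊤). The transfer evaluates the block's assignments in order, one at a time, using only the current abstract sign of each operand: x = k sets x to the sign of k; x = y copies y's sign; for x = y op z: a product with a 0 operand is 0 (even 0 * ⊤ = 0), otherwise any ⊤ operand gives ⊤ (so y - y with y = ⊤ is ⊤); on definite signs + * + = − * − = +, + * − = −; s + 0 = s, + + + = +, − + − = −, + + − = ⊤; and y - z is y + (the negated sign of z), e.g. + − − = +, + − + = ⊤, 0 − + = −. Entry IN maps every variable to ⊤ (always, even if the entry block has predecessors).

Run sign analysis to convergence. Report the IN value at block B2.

Answer: {a: ⊤, b: ⊤, c: +, d: ⊤, e: ⊤, f: ⊤}

Working:
Converged values:
  B0:   IN=(all ⊤)   OUT={c:+; rest ⊤}
  B1:   IN={c:+; rest ⊤}   OUT={c:+; rest ⊤}
  B2:   IN={c:+; rest ⊤}   OUT={a:+, c:+; rest ⊤}
  B3:   IN={c:+; rest ⊤}   OUT={a:-, c:+, e:+; rest ⊤}
  B4:   IN={a:-, c:+, e:+; rest ⊤}   OUT={a:+, b:+, c:+, e:+; rest ⊤}

Merge at B2: IN[B2] = OUT[B1] = {a: ⊤, b: ⊤, c: +, d: ⊤, e: ⊤, f: ⊤}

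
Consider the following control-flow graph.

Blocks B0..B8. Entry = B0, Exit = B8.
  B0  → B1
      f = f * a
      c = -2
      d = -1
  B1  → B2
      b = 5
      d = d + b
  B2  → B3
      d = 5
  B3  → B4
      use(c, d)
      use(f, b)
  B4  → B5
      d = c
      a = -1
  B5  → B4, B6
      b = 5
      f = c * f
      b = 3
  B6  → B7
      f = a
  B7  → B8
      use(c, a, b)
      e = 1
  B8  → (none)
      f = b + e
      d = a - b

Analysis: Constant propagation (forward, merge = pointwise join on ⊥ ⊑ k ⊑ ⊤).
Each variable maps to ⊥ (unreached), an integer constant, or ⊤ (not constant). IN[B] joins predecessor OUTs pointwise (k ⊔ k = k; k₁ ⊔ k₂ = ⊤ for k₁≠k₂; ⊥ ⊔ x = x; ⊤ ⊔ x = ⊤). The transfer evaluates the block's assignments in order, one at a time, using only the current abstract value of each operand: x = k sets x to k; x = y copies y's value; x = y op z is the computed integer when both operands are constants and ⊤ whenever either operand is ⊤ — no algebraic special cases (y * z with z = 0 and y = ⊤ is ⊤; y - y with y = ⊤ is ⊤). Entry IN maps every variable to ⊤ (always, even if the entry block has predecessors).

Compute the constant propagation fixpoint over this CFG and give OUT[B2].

Converged values:
  B0:   IN=(all ⊤)   OUT={c:-2, d:-1; rest ⊤}
  B1:   IN={c:-2, d:-1; rest ⊤}   OUT={b:5, c:-2, d:4; rest ⊤}
  B2:   IN={b:5, c:-2, d:4; rest ⊤}   OUT={b:5, c:-2, d:5; rest ⊤}
  B3:   IN={b:5, c:-2, d:5; rest ⊤}   OUT={b:5, c:-2, d:5; rest ⊤}
  B4:   IN={c:-2; rest ⊤}   OUT={a:-1, c:-2, d:-2; rest ⊤}
  B5:   IN={a:-1, c:-2, d:-2; rest ⊤}   OUT={a:-1, b:3, c:-2, d:-2; rest ⊤}
  B6:   IN={a:-1, b:3, c:-2, d:-2; rest ⊤}   OUT={a:-1, b:3, c:-2, d:-2, f:-1; rest ⊤}
  B7:   IN={a:-1, b:3, c:-2, d:-2, f:-1; rest ⊤}   OUT={a:-1, b:3, c:-2, d:-2, e:1, f:-1; rest ⊤}
  B8:   IN={a:-1, b:3, c:-2, d:-2, e:1, f:-1; rest ⊤}   OUT={a:-1, b:3, c:-2, d:-4, e:1, f:4; rest ⊤}

Merge at B2: IN[B2] = OUT[B1] = {a: ⊤, b: 5, c: -2, d: 4, e: ⊤, f: ⊤}
Applying B2's transfer function to that IN value gives OUT[B2] (row B2 above).

Answer: {a: ⊤, b: 5, c: -2, d: 5, e: ⊤, f: ⊤}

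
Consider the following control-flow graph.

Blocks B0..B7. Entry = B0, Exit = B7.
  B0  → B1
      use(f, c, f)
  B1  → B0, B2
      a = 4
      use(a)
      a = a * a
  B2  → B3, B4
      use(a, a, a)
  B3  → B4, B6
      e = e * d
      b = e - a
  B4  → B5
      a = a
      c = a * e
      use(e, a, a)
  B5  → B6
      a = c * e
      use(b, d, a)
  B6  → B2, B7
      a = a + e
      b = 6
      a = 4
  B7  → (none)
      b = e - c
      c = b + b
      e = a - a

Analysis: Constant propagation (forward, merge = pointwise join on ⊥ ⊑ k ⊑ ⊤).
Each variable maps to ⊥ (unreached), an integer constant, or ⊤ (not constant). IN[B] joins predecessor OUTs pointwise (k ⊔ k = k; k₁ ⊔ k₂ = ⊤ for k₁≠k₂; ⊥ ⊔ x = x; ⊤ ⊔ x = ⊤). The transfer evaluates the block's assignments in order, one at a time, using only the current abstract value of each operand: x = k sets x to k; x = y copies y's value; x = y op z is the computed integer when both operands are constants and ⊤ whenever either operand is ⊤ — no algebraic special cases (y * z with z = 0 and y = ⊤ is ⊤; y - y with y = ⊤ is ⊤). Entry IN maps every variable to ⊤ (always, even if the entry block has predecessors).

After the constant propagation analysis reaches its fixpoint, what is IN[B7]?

Answer: {a: 4, b: 6, c: ⊤, d: ⊤, e: ⊤, f: ⊤}

Trace:
Per-block solution:
  B0: | IN=(all ⊤) | OUT=(all ⊤)
  B1: | IN=(all ⊤) | OUT={a:16; rest ⊤}
  B2: | IN=(all ⊤) | OUT=(all ⊤)
  B3: | IN=(all ⊤) | OUT=(all ⊤)
  B4: | IN=(all ⊤) | OUT=(all ⊤)
  B5: | IN=(all ⊤) | OUT=(all ⊤)
  B6: | IN=(all ⊤) | OUT={a:4, b:6; rest ⊤}
  B7: | IN={a:4, b:6; rest ⊤} | OUT={a:4, e:0; rest ⊤}

Merge at B7: IN[B7] = OUT[B6] = {a: 4, b: 6, c: ⊤, d: ⊤, e: ⊤, f: ⊤}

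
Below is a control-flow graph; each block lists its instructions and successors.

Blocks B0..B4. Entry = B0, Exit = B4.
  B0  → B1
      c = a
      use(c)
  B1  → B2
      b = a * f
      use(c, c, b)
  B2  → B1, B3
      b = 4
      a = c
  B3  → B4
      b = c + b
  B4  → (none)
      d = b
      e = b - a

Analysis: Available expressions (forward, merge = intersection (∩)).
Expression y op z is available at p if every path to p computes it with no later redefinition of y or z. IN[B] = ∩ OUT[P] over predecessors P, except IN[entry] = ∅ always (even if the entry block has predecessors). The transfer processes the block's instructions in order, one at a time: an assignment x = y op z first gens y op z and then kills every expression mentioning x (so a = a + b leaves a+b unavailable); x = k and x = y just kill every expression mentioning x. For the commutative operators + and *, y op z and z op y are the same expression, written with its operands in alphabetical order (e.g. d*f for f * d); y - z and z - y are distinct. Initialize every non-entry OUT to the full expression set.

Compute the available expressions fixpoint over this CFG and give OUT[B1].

Converged values:
  B0: | IN={} | OUT={}
  B1: | IN={} | OUT={a*f}
  B2: | IN={a*f} | OUT={}
  B3: | IN={} | OUT={}
  B4: | IN={} | OUT={b-a}

Merge at B1: IN[B1] = OUT[B0] ∩ OUT[B2] = {}
Applying B1's transfer function to that IN value gives OUT[B1] (row B1 above).

Answer: {a*f}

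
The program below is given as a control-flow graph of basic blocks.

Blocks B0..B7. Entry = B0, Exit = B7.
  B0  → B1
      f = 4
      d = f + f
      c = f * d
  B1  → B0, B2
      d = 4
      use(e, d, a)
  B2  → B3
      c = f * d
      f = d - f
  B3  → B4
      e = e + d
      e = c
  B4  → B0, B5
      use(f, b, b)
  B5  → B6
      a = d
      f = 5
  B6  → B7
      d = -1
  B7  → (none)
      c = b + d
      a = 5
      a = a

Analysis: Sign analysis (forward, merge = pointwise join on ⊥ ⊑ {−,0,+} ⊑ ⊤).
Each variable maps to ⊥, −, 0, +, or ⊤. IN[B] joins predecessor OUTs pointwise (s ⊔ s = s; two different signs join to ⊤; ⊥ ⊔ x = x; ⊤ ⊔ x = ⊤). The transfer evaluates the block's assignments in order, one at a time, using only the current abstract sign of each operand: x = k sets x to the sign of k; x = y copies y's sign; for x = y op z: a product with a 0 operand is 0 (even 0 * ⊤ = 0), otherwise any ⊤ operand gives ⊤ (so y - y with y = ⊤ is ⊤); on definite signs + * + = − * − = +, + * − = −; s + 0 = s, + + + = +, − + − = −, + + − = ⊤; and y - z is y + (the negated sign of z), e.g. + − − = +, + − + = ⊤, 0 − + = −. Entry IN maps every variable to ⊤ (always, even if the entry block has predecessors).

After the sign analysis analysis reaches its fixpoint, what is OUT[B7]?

Answer: {a: +, b: ⊤, c: ⊤, d: -, e: +, f: +}

Trace:
Converged values:
  B0:   IN=(all ⊤)   OUT={c:+, d:+, f:+; rest ⊤}
  B1:   IN={c:+, d:+, f:+; rest ⊤}   OUT={c:+, d:+, f:+; rest ⊤}
  B2:   IN={c:+, d:+, f:+; rest ⊤}   OUT={c:+, d:+; rest ⊤}
  B3:   IN={c:+, d:+; rest ⊤}   OUT={c:+, d:+, e:+; rest ⊤}
  B4:   IN={c:+, d:+, e:+; rest ⊤}   OUT={c:+, d:+, e:+; rest ⊤}
  B5:   IN={c:+, d:+, e:+; rest ⊤}   OUT={a:+, c:+, d:+, e:+, f:+; rest ⊤}
  B6:   IN={a:+, c:+, d:+, e:+, f:+; rest ⊤}   OUT={a:+, c:+, d:-, e:+, f:+; rest ⊤}
  B7:   IN={a:+, c:+, d:-, e:+, f:+; rest ⊤}   OUT={a:+, d:-, e:+, f:+; rest ⊤}

Merge at B7: IN[B7] = OUT[B6] = {a: +, b: ⊤, c: +, d: -, e: +, f: +}
Applying B7's transfer function to that IN value gives OUT[B7] (row B7 above).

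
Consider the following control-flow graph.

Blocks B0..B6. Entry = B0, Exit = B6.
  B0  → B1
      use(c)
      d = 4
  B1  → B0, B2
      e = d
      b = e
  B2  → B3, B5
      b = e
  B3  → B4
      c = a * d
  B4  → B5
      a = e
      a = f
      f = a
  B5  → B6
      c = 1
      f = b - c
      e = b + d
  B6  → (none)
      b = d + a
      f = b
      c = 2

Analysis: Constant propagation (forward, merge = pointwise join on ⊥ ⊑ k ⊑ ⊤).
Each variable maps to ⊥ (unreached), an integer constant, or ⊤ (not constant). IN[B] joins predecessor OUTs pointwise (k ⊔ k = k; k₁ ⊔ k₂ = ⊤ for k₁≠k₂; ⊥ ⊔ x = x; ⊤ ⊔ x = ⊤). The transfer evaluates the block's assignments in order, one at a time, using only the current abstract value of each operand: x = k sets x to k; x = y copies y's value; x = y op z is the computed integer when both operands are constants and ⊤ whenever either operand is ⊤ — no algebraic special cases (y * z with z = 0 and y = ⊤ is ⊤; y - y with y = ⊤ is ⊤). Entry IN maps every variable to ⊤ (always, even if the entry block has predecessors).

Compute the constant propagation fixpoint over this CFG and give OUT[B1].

Per-block solution:
  B0:   IN=(all ⊤)   OUT={d:4; rest ⊤}
  B1:   IN={d:4; rest ⊤}   OUT={b:4, d:4, e:4; rest ⊤}
  B2:   IN={b:4, d:4, e:4; rest ⊤}   OUT={b:4, d:4, e:4; rest ⊤}
  B3:   IN={b:4, d:4, e:4; rest ⊤}   OUT={b:4, d:4, e:4; rest ⊤}
  B4:   IN={b:4, d:4, e:4; rest ⊤}   OUT={b:4, d:4, e:4; rest ⊤}
  B5:   IN={b:4, d:4, e:4; rest ⊤}   OUT={b:4, c:1, d:4, e:8, f:3; rest ⊤}
  B6:   IN={b:4, c:1, d:4, e:8, f:3; rest ⊤}   OUT={c:2, d:4, e:8; rest ⊤}

Merge at B1: IN[B1] = OUT[B0] = {a: ⊤, b: ⊤, c: ⊤, d: 4, e: ⊤, f: ⊤}
Applying B1's transfer function to that IN value gives OUT[B1] (row B1 above).

Answer: {a: ⊤, b: 4, c: ⊤, d: 4, e: 4, f: ⊤}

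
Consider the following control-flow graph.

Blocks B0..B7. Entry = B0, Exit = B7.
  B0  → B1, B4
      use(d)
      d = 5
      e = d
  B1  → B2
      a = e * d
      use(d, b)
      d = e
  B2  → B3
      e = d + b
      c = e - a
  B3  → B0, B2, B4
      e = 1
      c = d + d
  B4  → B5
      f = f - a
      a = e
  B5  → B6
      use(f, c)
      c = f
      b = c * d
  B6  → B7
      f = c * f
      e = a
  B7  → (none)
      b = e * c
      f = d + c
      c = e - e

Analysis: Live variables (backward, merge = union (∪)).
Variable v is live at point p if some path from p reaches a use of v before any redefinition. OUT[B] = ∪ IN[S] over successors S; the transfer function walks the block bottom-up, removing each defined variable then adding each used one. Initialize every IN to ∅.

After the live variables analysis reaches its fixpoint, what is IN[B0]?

Answer: {a, b, c, d, f}

Derivation:
Fixpoint table:
  B0:   IN={a, b, c, d, f}   OUT={a, b, c, d, e, f}
  B1:   IN={b, d, e, f}   OUT={a, b, d, f}
  B2:   IN={a, b, d, f}   OUT={a, b, d, f}
  B3:   IN={a, b, d, f}   OUT={a, b, c, d, e, f}
  B4:   IN={a, c, d, e, f}   OUT={a, c, d, f}
  B5:   IN={a, c, d, f}   OUT={a, c, d, f}
  B6:   IN={a, c, d, f}   OUT={c, d, e}
  B7:   IN={c, d, e}   OUT={}

Merge at B0: OUT[B0] = IN[B1] ⊔ IN[B4] = {a, b, c, d, e, f}
Applying B0's transfer function to that OUT value gives IN[B0] (row B0 above).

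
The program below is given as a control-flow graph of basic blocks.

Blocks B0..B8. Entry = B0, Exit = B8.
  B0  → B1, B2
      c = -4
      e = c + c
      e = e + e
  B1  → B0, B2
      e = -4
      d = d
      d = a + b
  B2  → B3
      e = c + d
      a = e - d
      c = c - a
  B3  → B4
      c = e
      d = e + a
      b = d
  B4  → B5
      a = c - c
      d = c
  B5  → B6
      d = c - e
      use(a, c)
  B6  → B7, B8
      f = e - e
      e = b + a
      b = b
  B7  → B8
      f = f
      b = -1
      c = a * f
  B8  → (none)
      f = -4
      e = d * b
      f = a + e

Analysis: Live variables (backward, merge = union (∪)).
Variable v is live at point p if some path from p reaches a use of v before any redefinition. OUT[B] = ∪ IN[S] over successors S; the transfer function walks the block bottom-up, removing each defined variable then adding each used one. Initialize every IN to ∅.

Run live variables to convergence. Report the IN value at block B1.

Per-block solution:
  B0: | IN={a, b, d} | OUT={a, b, c, d}
  B1: | IN={a, b, c, d} | OUT={a, b, c, d}
  B2: | IN={c, d} | OUT={a, e}
  B3: | IN={a, e} | OUT={b, c, e}
  B4: | IN={b, c, e} | OUT={a, b, c, e}
  B5: | IN={a, b, c, e} | OUT={a, b, d, e}
  B6: | IN={a, b, d, e} | OUT={a, b, d, f}
  B7: | IN={a, d, f} | OUT={a, b, d}
  B8: | IN={a, b, d} | OUT={}

Merge at B1: OUT[B1] = IN[B0] ⊔ IN[B2] = {a, b, c, d}
Applying B1's transfer function to that OUT value gives IN[B1] (row B1 above).

Answer: {a, b, c, d}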